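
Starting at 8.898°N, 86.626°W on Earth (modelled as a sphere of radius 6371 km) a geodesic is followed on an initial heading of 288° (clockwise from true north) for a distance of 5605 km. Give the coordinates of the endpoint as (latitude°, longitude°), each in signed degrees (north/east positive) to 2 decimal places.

19.50°, -137.66°

Angular distance δ = d/R = 5605/6371 = 0.87977 rad; initial bearing θ = 5.0265 rad.
sin φ₂ = sin φ₁ cos δ + cos φ₁ sin δ cos θ = (0.1547)(0.6373) + (0.9880)(0.7706)(0.3090) = 0.3338, so φ₂ = 19.50°.
Δλ = atan2(sin θ sin δ cos φ₁, cos δ − sin φ₁ sin φ₂) = atan2(-0.7241, 0.5857) = -51.030°.
λ₂ = -86.626° − 51.030° = -137.66°.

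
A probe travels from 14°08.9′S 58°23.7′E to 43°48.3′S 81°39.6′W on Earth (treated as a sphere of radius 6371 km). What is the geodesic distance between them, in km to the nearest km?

12404 km

Let φ₁ = -0.2469 rad, φ₂ = -0.7645 rad, and Δλ = -2.4444 rad.
cos c = sin φ₁ sin φ₂ + cos φ₁ cos φ₂ cos Δλ = (-0.2444)(-0.6922) + (0.9697)(0.7217)(-0.7667) = -0.36732,
so c = arccos(-0.36732) = 1.94692 rad.
Distance = R·c = 6371 × 1.9469 ≈ 12404 km.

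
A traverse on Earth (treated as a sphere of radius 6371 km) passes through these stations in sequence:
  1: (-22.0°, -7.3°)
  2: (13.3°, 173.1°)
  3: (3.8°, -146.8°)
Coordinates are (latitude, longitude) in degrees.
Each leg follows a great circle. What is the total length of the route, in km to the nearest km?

23574 km

Leg 1→2: central angle 2.9896 rad, distance 19046.8 km.
Leg 2→3: central angle 0.7105 rad, distance 4526.8 km.
Total: 19046.8 + 4526.8 ≈ 23574 km.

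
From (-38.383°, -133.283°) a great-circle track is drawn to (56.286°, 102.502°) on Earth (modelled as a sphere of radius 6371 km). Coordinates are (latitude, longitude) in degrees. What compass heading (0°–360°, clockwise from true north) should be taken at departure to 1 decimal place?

Δλ = -124.215° = -2.1680 rad.
y = sin Δλ · cos φ₂ = (-0.8269)(0.5550) = -0.4590
x = cos φ₁ sin φ₂ − sin φ₁ cos φ₂ cos Δλ = (0.7839)(0.8318) − (-0.6209)(0.5550)(-0.5623) = 0.4583
θ = atan2(y, x) = -45.05°; adding 360° gives 315.0°.

315.0°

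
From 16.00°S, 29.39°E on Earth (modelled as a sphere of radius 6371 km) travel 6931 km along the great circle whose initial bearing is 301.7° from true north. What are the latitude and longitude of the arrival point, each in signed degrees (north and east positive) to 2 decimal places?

18.62°, -23.28°

Angular distance δ = d/R = 6931/6371 = 1.08790 rad; initial bearing θ = 5.2657 rad.
sin φ₂ = sin φ₁ cos δ + cos φ₁ sin δ cos θ = (-0.2756)(0.4643) + (0.9613)(0.8857)(0.5255) = 0.3194, so φ₂ = 18.62°.
Δλ = atan2(sin θ sin δ cos φ₁, cos δ − sin φ₁ sin φ₂) = atan2(-0.7243, 0.5524) = -52.671°.
λ₂ = 29.390° − 52.671° = -23.28°.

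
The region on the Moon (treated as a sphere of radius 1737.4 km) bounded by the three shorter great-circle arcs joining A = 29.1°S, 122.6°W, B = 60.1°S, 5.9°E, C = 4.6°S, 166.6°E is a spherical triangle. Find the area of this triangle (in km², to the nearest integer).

3930921 km²

Side lengths (central angles): a = 1.9817, b = 1.2393, c = 1.4198 rad; semiperimeter s = 2.3204.
By l'Huilier's theorem, tan(E/4) = √[tan(s/2) tan((s−a)/2) tan((s−b)/2) tan((s−c)/2)], giving spherical excess E = 1.3023 rad.
Area = E·R² = 1.3023 × (1737.4)² ≈ 3930921 km².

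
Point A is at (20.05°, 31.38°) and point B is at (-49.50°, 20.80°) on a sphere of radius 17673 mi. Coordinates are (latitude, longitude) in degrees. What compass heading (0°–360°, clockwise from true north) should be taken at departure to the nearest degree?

With φ₁ = 0.3499, φ₂ = -0.8639, Δλ = -0.1847 rad, the forward-azimuth formula gives
θ = atan2( sin Δλ cos φ₂ , cos φ₁ sin φ₂ − sin φ₁ cos φ₂ cos Δλ ) = atan2(-0.1192, -0.9332) = -172.72°.
Adding 360° brings this into [0°, 360°): 187°.

187°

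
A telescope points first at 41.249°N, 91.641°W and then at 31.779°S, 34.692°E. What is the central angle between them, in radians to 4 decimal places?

In radians: φ₁ = 0.7199, φ₂ = -0.5546, Δλ = 126.333° = 2.2049 rad.
Haversine: a = sin²(Δφ/2) + cos φ₁ cos φ₂ sin²(Δλ/2) = 0.3540 + (0.7519)(0.8501)(0.7962) = 0.86295.
Central angle c = 2·arcsin(√a) = 2.38315 rad.
So the angular separation is 2.3832 rad.

2.3832 rad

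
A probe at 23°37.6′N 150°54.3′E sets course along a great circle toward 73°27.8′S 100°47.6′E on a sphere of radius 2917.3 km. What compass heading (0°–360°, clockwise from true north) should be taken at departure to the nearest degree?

193°

Δλ = -50.112° = -0.8746 rad.
y = sin Δλ · cos φ₂ = (-0.7673)(0.2846) = -0.2184
x = cos φ₁ sin φ₂ − sin φ₁ cos φ₂ cos Δλ = (0.9162)(-0.9586) − (0.4008)(0.2846)(0.6413) = -0.9514
θ = atan2(y, x) = -167.07°; adding 360° gives 193°.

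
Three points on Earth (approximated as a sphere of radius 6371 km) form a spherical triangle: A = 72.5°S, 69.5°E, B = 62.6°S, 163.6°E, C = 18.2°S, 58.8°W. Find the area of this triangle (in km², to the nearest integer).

21685294 km²

Side lengths (central angles): a = 1.6164, b = 1.4497, c = 0.5793 rad; semiperimeter s = 1.8227.
By l'Huilier's theorem, tan(E/4) = √[tan(s/2) tan((s−a)/2) tan((s−b)/2) tan((s−c)/2)], giving spherical excess E = 0.5343 rad.
Area = E·R² = 0.5343 × (6371)² ≈ 21685294 km².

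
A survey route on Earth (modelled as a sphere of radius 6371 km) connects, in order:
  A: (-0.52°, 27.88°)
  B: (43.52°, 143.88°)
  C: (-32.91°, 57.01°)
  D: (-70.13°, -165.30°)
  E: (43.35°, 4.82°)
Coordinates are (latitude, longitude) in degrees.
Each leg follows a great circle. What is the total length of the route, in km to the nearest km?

Leg A→B: central angle 1.9009 rad, distance 12110.5 km.
Leg B→C: central angle 1.9187 rad, distance 12223.8 km.
Leg C→D: central angle 1.2661 rad, distance 8066.6 km.
Leg D→E: central angle 2.6661 rad, distance 16985.9 km.
Total: 12110.5 + 12223.8 + 8066.6 + 16985.9 ≈ 49387 km.

49387 km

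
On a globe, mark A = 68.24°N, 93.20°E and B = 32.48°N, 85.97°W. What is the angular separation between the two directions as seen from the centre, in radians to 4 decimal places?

1.3837 rad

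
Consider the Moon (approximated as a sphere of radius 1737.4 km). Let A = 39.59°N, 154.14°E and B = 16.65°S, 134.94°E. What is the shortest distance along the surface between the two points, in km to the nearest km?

1790 km

In radians: φ₁ = 0.6910, φ₂ = -0.2906, Δλ = -19.200° = -0.3351 rad.
cos c = sin φ₁ sin φ₂ + cos φ₁ cos φ₂ cos Δλ = (0.6373)(-0.2865) + (0.7706)(0.9581)(0.9444) = 0.51465,
so c = arccos(0.51465) = 1.03020 rad.
Distance = R·c = 1737.4 × 1.0302 ≈ 1790 km.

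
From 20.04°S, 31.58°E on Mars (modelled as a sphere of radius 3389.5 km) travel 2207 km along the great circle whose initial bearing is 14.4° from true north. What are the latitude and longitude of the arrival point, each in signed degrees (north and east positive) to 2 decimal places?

16.20°, 40.61°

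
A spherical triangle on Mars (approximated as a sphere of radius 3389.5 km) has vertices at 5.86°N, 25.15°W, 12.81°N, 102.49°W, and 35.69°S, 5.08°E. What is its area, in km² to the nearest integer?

7901193 km²

Side lengths (central angles): a = 1.9481, b = 0.8782, c = 1.3333 rad; semiperimeter s = 2.0798.
By l'Huilier's theorem, tan(E/4) = √[tan(s/2) tan((s−a)/2) tan((s−b)/2) tan((s−c)/2)], giving spherical excess E = 0.6877 rad.
Area = E·R² = 0.6877 × (3389.5)² ≈ 7901193 km².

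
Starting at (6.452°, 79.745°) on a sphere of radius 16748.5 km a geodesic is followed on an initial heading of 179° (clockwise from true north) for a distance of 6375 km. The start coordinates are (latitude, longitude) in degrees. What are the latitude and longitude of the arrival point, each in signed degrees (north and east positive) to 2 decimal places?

Angular distance δ = d/R = 6375/16748.5 = 0.38063 rad; initial bearing θ = 3.1241 rad.
sin φ₂ = sin φ₁ cos δ + cos φ₁ sin δ cos θ = (0.1124)(0.9284) + (0.9937)(0.3715)(-0.9998) = -0.2648, so φ₂ = -15.35°.
Δλ = atan2(sin θ sin δ cos φ₁, cos δ − sin φ₁ sin φ₂) = atan2(0.0064, 0.9582) = 0.385°.
λ₂ = 79.745° + 0.385° = 80.13°.

-15.35°, 80.13°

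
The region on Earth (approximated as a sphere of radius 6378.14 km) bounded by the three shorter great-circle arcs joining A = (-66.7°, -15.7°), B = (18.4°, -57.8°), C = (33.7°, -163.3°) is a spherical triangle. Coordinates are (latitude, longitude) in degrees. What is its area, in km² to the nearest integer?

106428706 km²

Side lengths (central angles): a = 1.6066, b = 2.4774, c = 1.5822 rad; semiperimeter s = 2.8331.
By l'Huilier's theorem, tan(E/4) = √[tan(s/2) tan((s−a)/2) tan((s−b)/2) tan((s−c)/2)], giving spherical excess E = 2.6162 rad.
Area = E·R² = 2.6162 × (6378.14)² ≈ 106428706 km².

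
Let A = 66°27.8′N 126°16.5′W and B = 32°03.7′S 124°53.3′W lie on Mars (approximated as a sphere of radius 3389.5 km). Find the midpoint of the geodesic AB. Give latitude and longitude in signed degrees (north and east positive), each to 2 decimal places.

17.20°, -125.33°

Central angle δ = 1.7197 rad. Interpolating on the sphere with fraction f = 0.5:
P = [sin((1−f)δ)·A + sin(fδ)·B] / sin δ = 0.7662·A + 0.7662·B in Cartesian coordinates,
giving P = (-0.5525, -0.7793, 0.2957), i.e. latitude 17.20°, longitude -125.33°.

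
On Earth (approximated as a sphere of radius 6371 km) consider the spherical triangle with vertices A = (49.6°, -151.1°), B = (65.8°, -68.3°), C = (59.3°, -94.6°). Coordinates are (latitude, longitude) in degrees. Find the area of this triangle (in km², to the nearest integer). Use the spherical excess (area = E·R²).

2194619 km²

Side lengths (central angles): a = 0.2376, b = 0.5782, c = 0.7555 rad; semiperimeter s = 0.7857.
By l'Huilier's theorem, tan(E/4) = √[tan(s/2) tan((s−a)/2) tan((s−b)/2) tan((s−c)/2)], giving spherical excess E = 0.0541 rad.
Area = E·R² = 0.0541 × (6371)² ≈ 2194619 km².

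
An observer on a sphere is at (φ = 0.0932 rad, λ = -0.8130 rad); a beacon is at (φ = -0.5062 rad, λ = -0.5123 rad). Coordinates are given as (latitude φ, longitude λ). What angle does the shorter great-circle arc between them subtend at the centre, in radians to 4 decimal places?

0.6655 rad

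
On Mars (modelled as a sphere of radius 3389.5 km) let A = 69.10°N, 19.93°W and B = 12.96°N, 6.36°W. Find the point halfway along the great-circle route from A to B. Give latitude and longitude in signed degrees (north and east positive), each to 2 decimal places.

Central angle δ = 0.9915 rad. Interpolating on the sphere with fraction f = 0.5:
P = [sin((1−f)δ)·A + sin(fδ)·B] / sin δ = 0.5684·A + 0.5684·B in Cartesian coordinates,
giving P = (0.7412, -0.1305, 0.6585), i.e. latitude 41.19°, longitude -9.98°.

41.19°, -9.98°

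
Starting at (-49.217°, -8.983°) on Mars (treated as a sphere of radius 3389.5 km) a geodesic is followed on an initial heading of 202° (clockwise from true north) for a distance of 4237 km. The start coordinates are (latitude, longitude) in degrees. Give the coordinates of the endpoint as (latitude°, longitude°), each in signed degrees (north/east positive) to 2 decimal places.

-54.44°, -151.30°

Angular distance δ = d/R = 4237/3389.5 = 1.25004 rad; initial bearing θ = 3.5256 rad.
sin φ₂ = sin φ₁ cos δ + cos φ₁ sin δ cos θ = (-0.7572)(0.3153) + (0.6532)(0.9490)(-0.9272) = -0.8135, so φ₂ = -54.44°.
Δλ = atan2(sin θ sin δ cos φ₁, cos δ − sin φ₁ sin φ₂) = atan2(-0.2322, -0.3007) = -142.320°.
λ₂ = -8.983° − 142.320° = -151.30°.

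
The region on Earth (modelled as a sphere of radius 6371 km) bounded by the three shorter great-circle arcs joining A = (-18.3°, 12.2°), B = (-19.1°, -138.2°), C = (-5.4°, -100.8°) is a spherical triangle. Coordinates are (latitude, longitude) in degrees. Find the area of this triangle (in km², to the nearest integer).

Side lengths (central angles): a = 0.6791, b = 1.9175, c = 2.3149 rad; semiperimeter s = 2.4557.
By l'Huilier's theorem, tan(E/4) = √[tan(s/2) tan((s−a)/2) tan((s−b)/2) tan((s−c)/2)], giving spherical excess E = 1.0134 rad.
Area = E·R² = 1.0134 × (6371)² ≈ 41134368 km².

41134368 km²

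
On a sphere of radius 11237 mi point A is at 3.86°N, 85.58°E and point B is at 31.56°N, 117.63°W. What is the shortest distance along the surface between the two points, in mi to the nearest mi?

In radians: φ₁ = 0.0674, φ₂ = 0.5508, Δλ = 156.790° = 2.7365 rad.
cos c = sin φ₁ sin φ₂ + cos φ₁ cos φ₂ cos Δλ = (0.0673)(0.5234) + (0.9977)(0.8521)(-0.9191) = -0.74612,
so c = arccos(-0.74612) = 2.41301 rad.
Distance = R·c = 11237 × 2.4130 ≈ 27115 mi.

27115 mi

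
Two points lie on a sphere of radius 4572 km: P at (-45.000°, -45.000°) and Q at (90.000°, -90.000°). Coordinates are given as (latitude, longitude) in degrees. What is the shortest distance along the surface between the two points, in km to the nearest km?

With latitudes φ₁ = -45.000°, φ₂ = 90.000° and longitude difference Δλ = -45.000°:
Haversine: a = sin²(Δφ/2) + cos φ₁ cos φ₂ sin²(Δλ/2) = 0.8536 + (0.7071)(0.0000)(0.1464) = 0.85355.
Central angle c = 2·arcsin(√a) = 2.35619 rad.
Distance = R·c = 4572 × 2.3562 ≈ 10773 km.

10773 km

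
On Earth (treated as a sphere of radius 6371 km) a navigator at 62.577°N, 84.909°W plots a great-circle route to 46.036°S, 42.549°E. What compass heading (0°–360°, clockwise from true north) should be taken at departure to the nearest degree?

With φ₁ = 1.0922, φ₂ = -0.8035, Δλ = 2.2246 rad, the forward-azimuth formula gives
θ = atan2( sin Δλ cos φ₂ , cos φ₁ sin φ₂ − sin φ₁ cos φ₂ cos Δλ ) = atan2(0.5511, 0.0433) = 85.51°.
So the initial bearing is 86°.

86°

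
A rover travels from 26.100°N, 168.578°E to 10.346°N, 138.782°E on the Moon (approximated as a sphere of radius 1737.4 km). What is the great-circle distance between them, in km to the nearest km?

978 km

In radians: φ₁ = 0.4555, φ₂ = 0.1806, Δλ = -29.796° = -0.5200 rad.
cos c = sin φ₁ sin φ₂ + cos φ₁ cos φ₂ cos Δλ = (0.4399)(0.1796) + (0.8980)(0.9837)(0.8678) = 0.84565,
so c = arccos(0.84565) = 0.56302 rad.
Distance = R·c = 1737.4 × 0.5630 ≈ 978 km.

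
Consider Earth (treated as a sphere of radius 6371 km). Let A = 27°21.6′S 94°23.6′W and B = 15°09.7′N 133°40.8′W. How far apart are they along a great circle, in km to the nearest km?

Let φ₁ = -0.4775 rad, φ₂ = 0.2646 rad, and Δλ = -0.6857 rad.
cos c = sin φ₁ sin φ₂ + cos φ₁ cos φ₂ cos Δλ = (-0.4596)(0.2615) + (0.8881)(0.9652)(0.7740) = 0.54328,
so c = arccos(0.54328) = 0.99646 rad.
Distance = R·c = 6371 × 0.9965 ≈ 6348 km.

6348 km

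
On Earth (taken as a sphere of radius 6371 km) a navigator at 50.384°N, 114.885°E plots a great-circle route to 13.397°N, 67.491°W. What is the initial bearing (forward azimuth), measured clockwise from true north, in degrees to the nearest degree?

With φ₁ = 0.8794, φ₂ = 0.2338, Δλ = 3.1001 rad, the forward-azimuth formula gives
θ = atan2( sin Δλ cos φ₂ , cos φ₁ sin φ₂ − sin φ₁ cos φ₂ cos Δλ ) = atan2(0.0403, 0.8965) = 2.58°.
So the initial bearing is 3°.

3°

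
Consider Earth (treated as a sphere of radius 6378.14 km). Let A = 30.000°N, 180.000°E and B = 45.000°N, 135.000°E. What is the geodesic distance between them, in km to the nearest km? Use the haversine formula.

4245 km

With latitudes φ₁ = 30.000°, φ₂ = 45.000° and longitude difference Δλ = -45.000°:
Haversine: a = sin²(Δφ/2) + cos φ₁ cos φ₂ sin²(Δλ/2) = 0.0170 + (0.8660)(0.7071)(0.1464) = 0.10672.
Central angle c = 2·arcsin(√a) = 0.66557 rad.
Distance = R·c = 6378.14 × 0.6656 ≈ 4245 km.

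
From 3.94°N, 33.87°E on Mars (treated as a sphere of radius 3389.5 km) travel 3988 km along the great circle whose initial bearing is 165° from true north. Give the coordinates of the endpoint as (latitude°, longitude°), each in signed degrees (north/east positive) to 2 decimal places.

-59.69°, 62.13°

Angular distance δ = d/R = 3988/3389.5 = 1.17657 rad; initial bearing θ = 2.8798 rad.
sin φ₂ = sin φ₁ cos δ + cos φ₁ sin δ cos θ = (0.0687)(0.3841) + (0.9976)(0.9233)(-0.9659) = -0.8633, so φ₂ = -59.69°.
Δλ = atan2(sin θ sin δ cos φ₁, cos δ − sin φ₁ sin φ₂) = atan2(0.2384, 0.4434) = 28.265°.
λ₂ = 33.870° + 28.265° = 62.13°.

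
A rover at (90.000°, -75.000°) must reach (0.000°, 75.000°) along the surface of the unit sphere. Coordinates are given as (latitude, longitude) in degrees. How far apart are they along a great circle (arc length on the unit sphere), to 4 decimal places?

With latitudes φ₁ = 90.000°, φ₂ = 0.000° and longitude difference Δλ = 150.000°:
Haversine: a = sin²(Δφ/2) + cos φ₁ cos φ₂ sin²(Δλ/2) = 0.5000 + (0.0000)(1.0000)(0.9330) = 0.50000.
Central angle c = 2·arcsin(√a) = 1.57080 rad.
On the unit sphere the arc length equals the central angle: 1.5708.

1.5708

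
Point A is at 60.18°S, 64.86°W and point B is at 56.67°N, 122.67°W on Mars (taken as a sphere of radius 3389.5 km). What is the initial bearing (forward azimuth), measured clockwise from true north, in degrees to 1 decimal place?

325.2°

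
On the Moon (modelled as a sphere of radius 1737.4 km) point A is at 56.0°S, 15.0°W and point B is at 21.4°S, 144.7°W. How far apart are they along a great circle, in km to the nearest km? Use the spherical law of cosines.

2781 km

Let φ₁ = -0.9774 rad, φ₂ = -0.3735 rad, and Δλ = -2.2637 rad.
cos c = sin φ₁ sin φ₂ + cos φ₁ cos φ₂ cos Δλ = (-0.8290)(-0.3649) + (0.5592)(0.9311)(-0.6388) = -0.03007,
so c = arccos(-0.03007) = 1.60087 rad.
Distance = R·c = 1737.4 × 1.6009 ≈ 2781 km.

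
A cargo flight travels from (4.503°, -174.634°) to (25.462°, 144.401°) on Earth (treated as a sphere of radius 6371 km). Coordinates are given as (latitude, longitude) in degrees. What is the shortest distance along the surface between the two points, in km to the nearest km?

In radians: φ₁ = 0.0786, φ₂ = 0.4444, Δλ = -40.965° = -0.7150 rad.
cos c = sin φ₁ sin φ₂ + cos φ₁ cos φ₂ cos Δλ = (0.0785)(0.4299) + (0.9969)(0.9029)(0.7551) = 0.71342,
so c = arccos(0.71342) = 0.77644 rad.
Distance = R·c = 6371 × 0.7764 ≈ 4947 km.

4947 km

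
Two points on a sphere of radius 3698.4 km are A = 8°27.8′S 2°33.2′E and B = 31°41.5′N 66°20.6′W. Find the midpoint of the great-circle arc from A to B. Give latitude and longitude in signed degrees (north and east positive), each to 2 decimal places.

13.98°, -28.95°

The central angle between A and B is δ = 1.3431 rad.
With f = 0.5, the slerp weights are sin((1−f)δ)/sin δ = 0.6387 and sin(fδ)/sin δ = 0.6387.
Weighted sum of the unit vectors: (0.6387)·(0.9881,0.0441,-0.1472) + (0.6387)·(0.3414,-0.7794,0.5253) = (0.8492, -0.4696, 0.2415).
Converting back: φ = atan2(z, √(x²+y²)) = 13.98°, λ = atan2(y, x) = -28.95°.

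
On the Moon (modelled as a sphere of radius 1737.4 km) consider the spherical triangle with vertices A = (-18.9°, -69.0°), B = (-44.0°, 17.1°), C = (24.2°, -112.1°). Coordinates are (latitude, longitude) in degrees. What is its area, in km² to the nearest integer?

Side lengths (central angles): a = 2.3454, b = 1.0503, c = 1.2961 rad; semiperimeter s = 2.3459.
By l'Huilier's theorem, tan(E/4) = √[tan(s/2) tan((s−a)/2) tan((s−b)/2) tan((s−c)/2)], giving spherical excess E = 0.0625 rad.
Area = E·R² = 0.0625 × (1737.4)² ≈ 188760 km².

188760 km²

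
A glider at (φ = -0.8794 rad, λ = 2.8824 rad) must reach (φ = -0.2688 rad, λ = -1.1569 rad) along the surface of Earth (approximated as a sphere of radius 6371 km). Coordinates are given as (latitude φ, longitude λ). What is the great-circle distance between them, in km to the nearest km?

11152 km

Let φ₁ = -0.8794 rad, φ₂ = -0.2688 rad, and Δλ = 2.2439 rad.
cos c = sin φ₁ sin φ₂ + cos φ₁ cos φ₂ cos Δλ = (-0.7704)(-0.2656) + (0.6376)(0.9641)(-0.6234) = -0.17863,
so c = arccos(-0.17863) = 1.75039 rad.
Distance = R·c = 6371 × 1.7504 ≈ 11152 km.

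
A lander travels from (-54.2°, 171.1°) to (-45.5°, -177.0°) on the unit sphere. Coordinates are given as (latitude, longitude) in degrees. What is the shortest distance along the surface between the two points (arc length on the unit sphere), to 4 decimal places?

0.2019

In radians: φ₁ = -0.9460, φ₂ = -0.7941, Δλ = 11.900° = 0.2077 rad.
cos c = sin φ₁ sin φ₂ + cos φ₁ cos φ₂ cos Δλ = (-0.8111)(-0.7133) + (0.5850)(0.7009)(0.9785) = 0.97968,
so c = arccos(0.97968) = 0.20192 rad.
On the unit sphere the arc length equals the central angle: 0.2019.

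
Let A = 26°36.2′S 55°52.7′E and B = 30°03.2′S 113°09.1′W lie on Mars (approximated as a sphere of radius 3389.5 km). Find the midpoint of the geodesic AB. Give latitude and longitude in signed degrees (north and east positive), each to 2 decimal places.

-79.81°, -19.04°

Central angle δ = 2.1359 rad. Interpolating on the sphere with fraction f = 0.5:
P = [sin((1−f)δ)·A + sin(fδ)·B] / sin δ = 1.0375·A + 1.0375·B in Cartesian coordinates,
giving P = (0.1673, -0.0577, -0.9842), i.e. latitude -79.81°, longitude -19.04°.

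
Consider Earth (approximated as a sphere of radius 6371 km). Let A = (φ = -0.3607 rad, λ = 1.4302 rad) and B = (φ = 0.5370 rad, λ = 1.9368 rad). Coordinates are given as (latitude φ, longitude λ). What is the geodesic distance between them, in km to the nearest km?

6505 km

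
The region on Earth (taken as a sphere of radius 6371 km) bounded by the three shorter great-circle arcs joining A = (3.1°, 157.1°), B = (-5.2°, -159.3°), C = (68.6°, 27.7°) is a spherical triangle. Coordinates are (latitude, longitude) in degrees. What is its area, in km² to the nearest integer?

41474567 km²

Side lengths (central angles): a = 2.0320, b = 1.7527, c = 0.7738 rad; semiperimeter s = 2.2793.
By l'Huilier's theorem, tan(E/4) = √[tan(s/2) tan((s−a)/2) tan((s−b)/2) tan((s−c)/2)], giving spherical excess E = 1.0218 rad.
Area = E·R² = 1.0218 × (6371)² ≈ 41474567 km².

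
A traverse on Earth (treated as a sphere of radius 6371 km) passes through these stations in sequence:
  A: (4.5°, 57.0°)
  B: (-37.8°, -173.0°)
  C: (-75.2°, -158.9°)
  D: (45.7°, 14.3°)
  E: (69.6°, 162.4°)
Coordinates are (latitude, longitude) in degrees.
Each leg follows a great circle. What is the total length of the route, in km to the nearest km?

41625 km

Leg A→B: central angle 2.1585 rad, distance 13751.6 km.
Leg B→C: central angle 0.6627 rad, distance 4222.1 km.
Leg C→D: central angle 2.6242 rad, distance 16718.6 km.
Leg D→E: central angle 1.0881 rad, distance 6932.6 km.
Total: 13751.6 + 4222.1 + 16718.6 + 6932.6 ≈ 41625 km.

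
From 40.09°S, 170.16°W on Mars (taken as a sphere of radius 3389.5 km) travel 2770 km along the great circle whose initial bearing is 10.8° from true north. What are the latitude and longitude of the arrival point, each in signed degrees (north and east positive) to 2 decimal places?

6.16°, -162.26°

Angular distance δ = d/R = 2770/3389.5 = 0.81723 rad; initial bearing θ = 0.1885 rad.
sin φ₂ = sin φ₁ cos δ + cos φ₁ sin δ cos θ = (-0.6440)(0.6842) + (0.7650)(0.7293)(0.9823) = 0.1074, so φ₂ = 6.16°.
Δλ = atan2(sin θ sin δ cos φ₁, cos δ − sin φ₁ sin φ₂) = atan2(0.1045, 0.7534) = 7.900°.
λ₂ = -170.160° + 7.900° = -162.26°.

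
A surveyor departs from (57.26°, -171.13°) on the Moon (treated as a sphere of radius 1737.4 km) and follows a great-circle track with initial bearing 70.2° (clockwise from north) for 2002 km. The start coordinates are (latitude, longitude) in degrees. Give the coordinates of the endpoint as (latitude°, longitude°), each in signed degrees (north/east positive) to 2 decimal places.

30.61°, -78.43°

Angular distance δ = d/R = 2002/1737.4 = 1.15230 rad; initial bearing θ = 1.2252 rad.
sin φ₂ = sin φ₁ cos δ + cos φ₁ sin δ cos θ = (0.8411)(0.4064) + (0.5408)(0.9137)(0.3387) = 0.5092, so φ₂ = 30.61°.
Δλ = atan2(sin θ sin δ cos φ₁, cos δ − sin φ₁ sin φ₂) = atan2(0.4649, -0.0219) = 92.700°.
λ₂ = -171.130° + 92.700° = -78.43°.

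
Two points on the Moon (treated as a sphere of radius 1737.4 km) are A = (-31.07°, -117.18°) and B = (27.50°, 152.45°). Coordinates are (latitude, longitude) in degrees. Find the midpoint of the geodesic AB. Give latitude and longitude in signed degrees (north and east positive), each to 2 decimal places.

The central angle between A and B is δ = 1.8165 rad.
With f = 0.5, the slerp weights are sin((1−f)δ)/sin δ = 0.8128 and sin(fδ)/sin δ = 0.8128.
Weighted sum of the unit vectors: (0.8128)·(-0.3913,-0.7620,-0.5161) + (0.8128)·(-0.7864,0.4103,0.4617) = (-0.9573, -0.2859, -0.0442).
Converting back: φ = atan2(z, √(x²+y²)) = -2.53°, λ = atan2(y, x) = -163.37°.

-2.53°, -163.37°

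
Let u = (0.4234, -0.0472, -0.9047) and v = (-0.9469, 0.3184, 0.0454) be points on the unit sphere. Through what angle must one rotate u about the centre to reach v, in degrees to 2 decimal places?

117.19°

u·v = -0.4570; |u| = 1.0000, |v| = 1.0000.
cos θ = (u·v)/(|u||v|) = -0.4570, so θ = 117.19°.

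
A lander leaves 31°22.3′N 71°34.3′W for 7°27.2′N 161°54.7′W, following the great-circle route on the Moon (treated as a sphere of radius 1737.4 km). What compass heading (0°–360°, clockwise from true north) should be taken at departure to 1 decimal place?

With φ₁ = 0.5475, φ₂ = 0.1301, Δλ = -1.5767 rad, the forward-azimuth formula gives
θ = atan2( sin Δλ cos φ₂ , cos φ₁ sin φ₂ − sin φ₁ cos φ₂ cos Δλ ) = atan2(-0.9915, 0.1138) = -83.45°.
Adding 360° brings this into [0°, 360°): 276.5°.

276.5°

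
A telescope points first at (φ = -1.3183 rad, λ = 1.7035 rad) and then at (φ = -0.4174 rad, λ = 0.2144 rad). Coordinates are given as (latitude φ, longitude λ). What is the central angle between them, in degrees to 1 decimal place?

65.7°

Let φ₁ = -1.3183 rad, φ₂ = -0.4174 rad, and Δλ = -1.4891 rad.
cos c = sin φ₁ sin φ₂ + cos φ₁ cos φ₂ cos Δλ = (-0.9683)(-0.4054) + (0.2498)(0.9141)(0.0816) = 0.41117,
so c = arccos(0.41117) = 1.14706 rad.
So the angular separation is 65.7°.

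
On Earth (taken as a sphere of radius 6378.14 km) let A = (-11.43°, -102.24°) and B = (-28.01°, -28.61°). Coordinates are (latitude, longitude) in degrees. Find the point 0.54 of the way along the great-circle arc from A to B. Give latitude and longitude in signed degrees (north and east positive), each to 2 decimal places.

-24.80°, -64.67°

The central angle between A and B is δ = 1.2271 rad.
With f = 0.54, the slerp weights are sin((1−f)δ)/sin δ = 0.5682 and sin(fδ)/sin δ = 0.6534.
Weighted sum of the unit vectors: (0.5682)·(-0.2078,-0.9579,-0.1982) + (0.6534)·(0.7751,-0.4228,-0.4696) = (0.3884, -0.8205, -0.4195).
Converting back: φ = atan2(z, √(x²+y²)) = -24.80°, λ = atan2(y, x) = -64.67°.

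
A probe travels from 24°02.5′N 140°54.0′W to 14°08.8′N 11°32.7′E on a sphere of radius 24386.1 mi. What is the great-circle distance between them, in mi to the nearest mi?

56725 mi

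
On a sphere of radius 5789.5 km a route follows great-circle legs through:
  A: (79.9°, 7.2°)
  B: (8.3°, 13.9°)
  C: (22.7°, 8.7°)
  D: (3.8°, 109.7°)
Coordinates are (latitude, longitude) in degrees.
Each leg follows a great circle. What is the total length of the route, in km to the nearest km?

Leg A→B: central angle 1.2509 rad, distance 7242.1 km.
Leg B→C: central angle 0.2660 rad, distance 1540.1 km.
Leg C→D: central angle 1.7214 rad, distance 9966.2 km.
Total: 7242.1 + 1540.1 + 9966.2 ≈ 18748 km.

18748 km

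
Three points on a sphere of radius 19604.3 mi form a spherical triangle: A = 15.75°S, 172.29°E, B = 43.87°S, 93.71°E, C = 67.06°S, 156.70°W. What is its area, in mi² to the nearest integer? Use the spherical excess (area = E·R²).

211287623 mi²

Side lengths (central angles): a = 0.9956, b = 0.9625, c = 1.2393 rad; semiperimeter s = 1.5987.
By l'Huilier's theorem, tan(E/4) = √[tan(s/2) tan((s−a)/2) tan((s−b)/2) tan((s−c)/2)], giving spherical excess E = 0.5498 rad.
Area = E·R² = 0.5498 × (19604.3)² ≈ 211287623 mi².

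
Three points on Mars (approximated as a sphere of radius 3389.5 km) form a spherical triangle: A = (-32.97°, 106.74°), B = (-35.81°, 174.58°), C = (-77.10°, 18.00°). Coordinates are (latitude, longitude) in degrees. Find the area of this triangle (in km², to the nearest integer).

6109398 km²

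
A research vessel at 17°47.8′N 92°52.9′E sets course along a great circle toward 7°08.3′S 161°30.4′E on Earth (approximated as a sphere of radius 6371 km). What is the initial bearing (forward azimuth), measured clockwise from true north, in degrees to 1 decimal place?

103.9°

With φ₁ = 0.3106, φ₂ = -0.1246, Δλ = 1.1977 rad, the forward-azimuth formula gives
θ = atan2( sin Δλ cos φ₂ , cos φ₁ sin φ₂ − sin φ₁ cos φ₂ cos Δλ ) = atan2(0.9240, -0.2289) = 103.91°.
So the initial bearing is 103.9°.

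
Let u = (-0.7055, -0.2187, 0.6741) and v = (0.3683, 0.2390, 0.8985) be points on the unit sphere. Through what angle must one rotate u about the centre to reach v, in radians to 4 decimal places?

1.2728 rad

u·v = 0.2936; |u| = 1.0000, |v| = 1.0000.
cos θ = (u·v)/(|u||v|) = 0.2936, so θ = 1.2728 rad.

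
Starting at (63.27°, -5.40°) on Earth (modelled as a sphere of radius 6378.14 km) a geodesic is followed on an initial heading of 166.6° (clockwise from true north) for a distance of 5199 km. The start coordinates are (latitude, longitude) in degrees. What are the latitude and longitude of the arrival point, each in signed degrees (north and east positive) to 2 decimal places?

Angular distance δ = d/R = 5199/6378.14 = 0.81513 rad; initial bearing θ = 2.9077 rad.
sin φ₂ = sin φ₁ cos δ + cos φ₁ sin δ cos θ = (0.8931)(0.6858) + (0.4498)(0.7278)(-0.9728) = 0.2940, so φ₂ = 17.10°.
Δλ = atan2(sin θ sin δ cos φ₁, cos δ − sin φ₁ sin φ₂) = atan2(0.0759, 0.4232) = 10.164°.
λ₂ = -5.400° + 10.164° = 4.76°.

17.10°, 4.76°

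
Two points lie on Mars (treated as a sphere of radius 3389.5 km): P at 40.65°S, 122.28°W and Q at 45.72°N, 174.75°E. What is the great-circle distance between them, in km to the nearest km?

6096 km

In radians: φ₁ = -0.7095, φ₂ = 0.7980, Δλ = -62.970° = -1.0990 rad.
Haversine: a = sin²(Δφ/2) + cos φ₁ cos φ₂ sin²(Δλ/2) = 0.4683 + (0.7587)(0.6982)(0.2728) = 0.61283.
Central angle c = 2·arcsin(√a) = 1.79842 rad.
Distance = R·c = 3389.5 × 1.7984 ≈ 6096 km.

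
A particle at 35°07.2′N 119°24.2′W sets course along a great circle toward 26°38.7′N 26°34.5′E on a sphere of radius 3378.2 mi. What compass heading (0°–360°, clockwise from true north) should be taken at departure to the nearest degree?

32°

With φ₁ = 0.6130, φ₂ = 0.4650, Δλ = 2.5478 rad, the forward-azimuth formula gives
θ = atan2( sin Δλ cos φ₂ , cos φ₁ sin φ₂ − sin φ₁ cos φ₂ cos Δλ ) = atan2(0.5001, 0.7930) = 32.24°.
So the initial bearing is 32°.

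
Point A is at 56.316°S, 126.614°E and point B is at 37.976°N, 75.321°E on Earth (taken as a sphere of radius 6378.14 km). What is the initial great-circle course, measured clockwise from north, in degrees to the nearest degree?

321°

Δλ = -51.293° = -0.8952 rad.
y = sin Δλ · cos φ₂ = (-0.7804)(0.7883) = -0.6151
x = cos φ₁ sin φ₂ − sin φ₁ cos φ₂ cos Δλ = (0.5546)(0.6153) − (-0.8321)(0.7883)(0.6253) = 0.7514
θ = atan2(y, x) = -39.30°; adding 360° gives 321°.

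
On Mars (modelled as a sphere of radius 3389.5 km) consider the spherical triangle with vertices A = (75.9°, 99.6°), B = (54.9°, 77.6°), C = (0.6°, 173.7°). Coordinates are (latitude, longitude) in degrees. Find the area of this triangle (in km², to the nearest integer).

4225358 km²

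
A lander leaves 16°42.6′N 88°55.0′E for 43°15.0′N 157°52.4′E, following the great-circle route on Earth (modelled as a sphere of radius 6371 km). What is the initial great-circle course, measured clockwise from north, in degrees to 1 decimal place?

49.5°

With φ₁ = 0.2916, φ₂ = 0.7549, Δλ = 1.2035 rad, the forward-azimuth formula gives
θ = atan2( sin Δλ cos φ₂ , cos φ₁ sin φ₂ − sin φ₁ cos φ₂ cos Δλ ) = atan2(0.6798, 0.5810) = 49.48°.
So the initial bearing is 49.5°.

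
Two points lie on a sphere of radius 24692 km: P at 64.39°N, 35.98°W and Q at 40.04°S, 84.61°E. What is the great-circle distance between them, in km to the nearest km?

With latitudes φ₁ = 64.390°, φ₂ = -40.040° and longitude difference Δλ = 120.590°:
Haversine: a = sin²(Δφ/2) + cos φ₁ cos φ₂ sin²(Δλ/2) = 0.6246 + (0.4322)(0.7656)(0.7544) = 0.87426.
Central angle c = 2·arcsin(√a) = 2.41663 rad.
Distance = R·c = 24692 × 2.4166 ≈ 59671 km.

59671 km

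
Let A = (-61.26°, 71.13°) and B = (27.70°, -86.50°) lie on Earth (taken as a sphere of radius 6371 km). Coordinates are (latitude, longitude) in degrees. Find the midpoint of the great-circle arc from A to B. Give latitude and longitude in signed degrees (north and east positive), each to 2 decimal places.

-40.80°, -63.95°

Central angle δ = 2.5002 rad. Interpolating on the sphere with fraction f = 0.5:
P = [sin((1−f)δ)·A + sin(fδ)·B] / sin δ = 1.5862·A + 1.5862·B in Cartesian coordinates,
giving P = (0.3324, -0.6801, -0.6535), i.e. latitude -40.80°, longitude -63.95°.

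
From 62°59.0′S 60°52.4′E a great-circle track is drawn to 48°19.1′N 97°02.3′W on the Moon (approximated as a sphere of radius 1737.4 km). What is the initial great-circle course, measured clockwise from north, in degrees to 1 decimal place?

Δλ = -157.912° = -2.7561 rad.
y = sin Δλ · cos φ₂ = (-0.3760)(0.6650) = -0.2501
x = cos φ₁ sin φ₂ − sin φ₁ cos φ₂ cos Δλ = (0.4542)(0.7469) − (-0.8909)(0.6650)(-0.9266) = -0.2097
θ = atan2(y, x) = -129.98°; adding 360° gives 230.0°.

230.0°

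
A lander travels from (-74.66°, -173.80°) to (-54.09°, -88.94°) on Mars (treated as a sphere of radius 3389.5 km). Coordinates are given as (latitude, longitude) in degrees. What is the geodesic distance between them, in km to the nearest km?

2209 km

With latitudes φ₁ = -74.660°, φ₂ = -54.090° and longitude difference Δλ = 84.860°:
Haversine: a = sin²(Δφ/2) + cos φ₁ cos φ₂ sin²(Δλ/2) = 0.0319 + (0.2645)(0.5865)(0.4552) = 0.10251.
Central angle c = 2·arcsin(√a) = 0.65181 rad.
Distance = R·c = 3389.5 × 0.6518 ≈ 2209 km.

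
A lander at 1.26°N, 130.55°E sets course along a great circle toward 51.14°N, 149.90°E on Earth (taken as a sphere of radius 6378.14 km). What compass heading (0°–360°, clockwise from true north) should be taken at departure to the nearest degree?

Δλ = 19.350° = 0.3377 rad.
y = sin Δλ · cos φ₂ = (0.3313)(0.6274) = 0.2079
x = cos φ₁ sin φ₂ − sin φ₁ cos φ₂ cos Δλ = (0.9998)(0.7787) − (0.0220)(0.6274)(0.9435) = 0.7655
θ = atan2(y, x) = 15.19°, so the bearing is 15°.

15°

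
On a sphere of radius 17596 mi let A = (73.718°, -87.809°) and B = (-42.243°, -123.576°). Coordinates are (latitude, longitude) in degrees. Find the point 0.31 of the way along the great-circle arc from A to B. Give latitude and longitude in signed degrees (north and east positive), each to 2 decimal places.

38.56°, -109.93°

The central angle between A and B is δ = 2.0679 rad.
With f = 0.31, the slerp weights are sin((1−f)δ)/sin δ = 1.1260 and sin(fδ)/sin δ = 0.6804.
Weighted sum of the unit vectors: (1.1260)·(0.0107,-0.2802,0.9599) + (0.6804)·(-0.4094,-0.6168,-0.6723) = (-0.2665, -0.7351, 0.6234).
Converting back: φ = atan2(z, √(x²+y²)) = 38.56°, λ = atan2(y, x) = -109.93°.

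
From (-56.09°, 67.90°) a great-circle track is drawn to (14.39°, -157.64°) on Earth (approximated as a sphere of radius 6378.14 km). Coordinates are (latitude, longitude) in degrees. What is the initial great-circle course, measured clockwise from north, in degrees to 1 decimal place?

121.5°

With φ₁ = -0.9790, φ₂ = 0.2512, Δλ = 2.3468 rad, the forward-azimuth formula gives
θ = atan2( sin Δλ cos φ₂ , cos φ₁ sin φ₂ − sin φ₁ cos φ₂ cos Δλ ) = atan2(0.6913, -0.4244) = 121.54°.
So the initial bearing is 121.5°.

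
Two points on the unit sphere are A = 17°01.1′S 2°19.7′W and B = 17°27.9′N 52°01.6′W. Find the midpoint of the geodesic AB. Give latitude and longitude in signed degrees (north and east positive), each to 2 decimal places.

0.25°, -27.15°

The central angle between A and B is δ = 1.0447 rad.
With f = 0.5, the slerp weights are sin((1−f)δ)/sin δ = 0.5769 and sin(fδ)/sin δ = 0.5769.
Weighted sum of the unit vectors: (0.5769)·(0.9554,-0.0388,-0.2927) + (0.5769)·(0.5869,-0.7520,0.3001) = (0.8898, -0.4562, 0.0043).
Converting back: φ = atan2(z, √(x²+y²)) = 0.25°, λ = atan2(y, x) = -27.15°.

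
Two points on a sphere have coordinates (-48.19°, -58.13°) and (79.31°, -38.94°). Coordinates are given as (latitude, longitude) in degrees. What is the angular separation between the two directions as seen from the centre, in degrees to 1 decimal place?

128.0°

In radians: φ₁ = -0.8411, φ₂ = 1.3842, Δλ = 19.190° = 0.3349 rad.
cos c = sin φ₁ sin φ₂ + cos φ₁ cos φ₂ cos Δλ = (-0.7454)(0.9826) + (0.6667)(0.1855)(0.9444) = -0.61563,
so c = arccos(-0.61563) = 2.23399 rad.
So the angular separation is 128.0°.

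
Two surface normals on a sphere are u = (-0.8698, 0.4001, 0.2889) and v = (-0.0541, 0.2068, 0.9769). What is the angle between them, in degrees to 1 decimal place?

u·v = 0.4120; |u| = 1.0000, |v| = 1.0000.
cos θ = (u·v)/(|u||v|) = 0.4120, so θ = 65.7°.

65.7°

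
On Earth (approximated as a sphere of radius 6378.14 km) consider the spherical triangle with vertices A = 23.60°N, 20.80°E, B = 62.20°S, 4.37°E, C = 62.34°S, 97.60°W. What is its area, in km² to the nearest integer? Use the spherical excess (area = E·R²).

Side lengths (central angles): a = 0.7398, b = 2.1615, c = 1.5150 rad; semiperimeter s = 2.2081.
By l'Huilier's theorem, tan(E/4) = √[tan(s/2) tan((s−a)/2) tan((s−b)/2) tan((s−c)/2)], giving spherical excess E = 0.4890 rad.
Area = E·R² = 0.4890 × (6378.14)² ≈ 19893158 km².

19893158 km²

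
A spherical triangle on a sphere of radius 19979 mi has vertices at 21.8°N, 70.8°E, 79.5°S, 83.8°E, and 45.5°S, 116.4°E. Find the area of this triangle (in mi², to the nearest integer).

Side lengths (central angles): a = 0.6285, b = 1.3792, c = 1.7724 rad; semiperimeter s = 1.8901.
By l'Huilier's theorem, tan(E/4) = √[tan(s/2) tan((s−a)/2) tan((s−b)/2) tan((s−c)/2)], giving spherical excess E = 0.4960 rad.
Area = E·R² = 0.4960 × (19979)² ≈ 198000184 mi².

198000184 mi²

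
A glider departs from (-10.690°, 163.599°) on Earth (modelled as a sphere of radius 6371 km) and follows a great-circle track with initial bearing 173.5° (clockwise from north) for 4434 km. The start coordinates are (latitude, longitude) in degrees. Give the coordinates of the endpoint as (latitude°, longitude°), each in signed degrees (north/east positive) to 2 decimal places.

Angular distance δ = d/R = 4434/6371 = 0.69597 rad; initial bearing θ = 3.0281 rad.
sin φ₂ = sin φ₁ cos δ + cos φ₁ sin δ cos θ = (-0.1855)(0.7674) + (0.9826)(0.6411)(-0.9936) = -0.7683, so φ₂ = -50.20°.
Δλ = atan2(sin θ sin δ cos φ₁, cos δ − sin φ₁ sin φ₂) = atan2(0.0713, 0.6249) = 6.511°.
λ₂ = 163.599° + 6.511° = 170.11°.

-50.20°, 170.11°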